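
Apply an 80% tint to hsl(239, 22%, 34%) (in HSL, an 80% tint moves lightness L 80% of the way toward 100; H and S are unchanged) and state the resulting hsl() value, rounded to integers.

L moves 80% from 34 toward 100: 34 + 52.8 = 86.8 → 87.
H and S are unchanged.

hsl(239, 22%, 87%)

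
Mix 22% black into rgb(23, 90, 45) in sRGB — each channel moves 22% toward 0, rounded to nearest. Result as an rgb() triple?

rgb(18, 70, 35)

Per channel, c → c + 0.22(0 − c):
  R: 23 + 0.22×(0−23) = 23 − 5.06 = 17.94 → 18
  G: 90 + 0.22×(0−90) = 90 − 19.8 = 70.2 → 70
  B: 45 − 9.9 = 35.1 → 35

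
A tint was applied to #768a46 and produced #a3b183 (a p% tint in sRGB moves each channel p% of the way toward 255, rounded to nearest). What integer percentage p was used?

33%

#768a46 is rgb(118, 138, 70); #a3b183 is rgb(163, 177, 131).
On the B channel (widest range): 131 ≈ 70 + (p/100)(255 − 70), so p ≈ 100×(131 − 70)/(255 − 70) = 6100/185 = 32.97.
p = 33 reproduces all three channels after rounding.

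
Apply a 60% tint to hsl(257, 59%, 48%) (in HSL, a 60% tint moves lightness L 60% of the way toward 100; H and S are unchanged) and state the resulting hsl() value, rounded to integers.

hsl(257, 59%, 79%)

L moves 60% from 48 toward 100: 48 + 31.2 = 79.2 → 79.
H and S are unchanged.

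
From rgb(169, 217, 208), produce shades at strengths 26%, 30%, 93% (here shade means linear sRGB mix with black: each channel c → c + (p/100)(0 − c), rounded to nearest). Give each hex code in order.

#7DA19A, #769892, #0C0F0F

26%: (169 − 43.94 = 125.06→125, 217 − 56.42 = 160.58→161, 208 − 54.08 = 153.92→154) → #7DA19A
30%: (169 − 50.7 = 118.3→118, 217 − 65.1 = 151.9→152, 208 − 62.4 = 145.6→146) → #769892
93%: (169 − 157.17 = 11.83→12, 217 − 201.81 = 15.19→15, 208 − 193.44 = 14.56→15) → #0C0F0F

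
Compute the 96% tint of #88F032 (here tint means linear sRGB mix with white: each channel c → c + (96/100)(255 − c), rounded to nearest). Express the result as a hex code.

#FAFEF7

#88F032 is rgb(136, 240, 50).
A 96% tint moves each channel 96% toward 255:
  R: 136 + 114.24 = 250.24 → 250
  G: 240 + 14.4 = 254.4 → 254
  B: 50 + 0.96×(255−50) = 50 + 196.8 = 246.8 → 247
rgb(250, 254, 247) = #FAFEF7.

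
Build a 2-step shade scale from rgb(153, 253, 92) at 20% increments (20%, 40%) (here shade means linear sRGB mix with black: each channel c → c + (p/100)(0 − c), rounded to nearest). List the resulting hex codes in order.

#7aca4a, #5c9837

20%: (153 − 30.6 = 122.4→122, 253 − 50.6 = 202.4→202, 92 − 18.4 = 73.6→74) → #7aca4a
40%: (153 − 61.2 = 91.8→92, 253 − 101.2 = 151.8→152, 92 − 36.8 = 55.2→55) → #5c9837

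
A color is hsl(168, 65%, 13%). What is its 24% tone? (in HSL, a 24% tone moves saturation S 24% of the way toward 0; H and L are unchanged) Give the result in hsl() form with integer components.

S moves 24% from 65 toward 0: 65 − 15.6 = 49.4 → 49.
H and L are unchanged.

hsl(168, 49%, 13%)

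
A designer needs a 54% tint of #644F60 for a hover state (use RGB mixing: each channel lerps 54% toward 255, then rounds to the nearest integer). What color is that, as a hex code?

#644F60 is rgb(100, 79, 96).
Lerp each channel 54% toward 255:
  R: 100 + 83.7 = 183.7 → 184
  G: 79 + 0.54×(255−79) = 79 + 95.04 = 174.04 → 174
  B: 96 + 0.54×(255−96) = 96 + 85.86 = 181.86 → 182
rgb(184, 174, 182) = #B8AEB6.

#B8AEB6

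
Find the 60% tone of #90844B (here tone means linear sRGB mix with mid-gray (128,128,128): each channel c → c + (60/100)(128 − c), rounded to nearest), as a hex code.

#90844B is rgb(144, 132, 75).
Per channel, c → c + 0.6(128 − c):
  R: 144 − 9.6 = 134.4 → 134
  G: 132 − 2.4 = 129.6 → 130
  B: 75 + 0.6×(128−75) = 75 + 31.8 = 106.8 → 107
rgb(134, 130, 107) = #86826B.

#86826B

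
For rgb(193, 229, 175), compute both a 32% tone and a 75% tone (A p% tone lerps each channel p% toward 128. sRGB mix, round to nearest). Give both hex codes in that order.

32% tone:
  R: 193 − 20.8 = 172.2 → 172
  G: 229 − 32.32 = 196.68 → 197
  B: 175 + 0.32×(128−175) = 175 − 15.04 = 159.96 → 160
  → #acc5a0
75% tone:
  R: 193 − 48.75 = 144.25 → 144
  G: 229 − 75.75 = 153.25 → 153
  B: 175 − 35.25 = 139.75 → 140
  → #90998c

#acc5a0, #90998c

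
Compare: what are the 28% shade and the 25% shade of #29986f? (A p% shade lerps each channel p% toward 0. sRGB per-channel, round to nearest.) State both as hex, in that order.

#29986f is rgb(41, 152, 111).
28% shade:
  R: 41 − 11.48 = 29.52 → 30
  G: 152 + 0.28×(0−152) = 152 − 42.56 = 109.44 → 109
  B: 111 − 31.08 = 79.92 → 80
  → #1e6d50
25% shade:
  R: 41 + 0.25×(0−41) = 41 − 10.25 = 30.75 → 31
  G: 152 + 0.25×(0−152) = 152 − 38 = 114 → 114
  B: 111 + 0.25×(0−111) = 111 − 27.75 = 83.25 → 83
  → #1f7253

#1e6d50, #1f7253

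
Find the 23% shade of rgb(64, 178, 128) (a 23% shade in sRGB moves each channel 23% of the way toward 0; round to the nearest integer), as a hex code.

#318963

Per channel, c → c + 0.23(0 − c):
  R: 64 + 0.23×(0−64) = 64 − 14.72 = 49.28 → 49
  G: 178 + 0.23×(0−178) = 178 − 40.94 = 137.06 → 137
  B: 128 − 29.44 = 98.56 → 99
rgb(49, 137, 99) = #318963.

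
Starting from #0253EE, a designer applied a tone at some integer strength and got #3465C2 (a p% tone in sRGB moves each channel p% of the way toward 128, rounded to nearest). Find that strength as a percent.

#0253EE is rgb(2, 83, 238); #3465C2 is rgb(52, 101, 194).
On the R channel (widest range): 52 ≈ 2 + (p/100)(128 − 2), so p ≈ 100×(52 − 2)/(128 − 2) = 5000/126 = 39.68.
p = 40 reproduces all three channels after rounding.

40%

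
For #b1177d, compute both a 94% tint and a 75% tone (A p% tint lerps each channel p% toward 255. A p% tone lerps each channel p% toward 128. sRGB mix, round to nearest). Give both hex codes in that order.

#faf1f7, #8c667f

#b1177d is rgb(177, 23, 125).
94% tint:
  R: 177 + 0.94×(255−177) = 177 + 73.32 = 250.32 → 250
  G: 23 + 0.94×(255−23) = 23 + 218.08 = 241.08 → 241
  B: 125 + 122.2 = 247.2 → 247
  → #faf1f7
75% tone:
  R: 177 − 36.75 = 140.25 → 140
  G: 23 + 78.75 = 101.75 → 102
  B: 125 + 0.75×(128−125) = 125 + 2.25 = 127.25 → 127
  → #8c667f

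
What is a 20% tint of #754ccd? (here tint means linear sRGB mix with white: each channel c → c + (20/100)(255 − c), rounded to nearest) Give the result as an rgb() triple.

#754ccd is rgb(117, 76, 205).
A 20% tint moves each channel 20% toward 255:
  R: 117 + 27.6 = 144.6 → 145
  G: 76 + 0.2×(255−76) = 76 + 35.8 = 111.8 → 112
  B: 205 + 0.2×(255−205) = 205 + 10 = 215 → 215

rgb(145, 112, 215)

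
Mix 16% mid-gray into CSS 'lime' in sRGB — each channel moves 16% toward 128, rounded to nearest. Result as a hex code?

CSS lime is rgb(0, 255, 0).
A 16% tone moves each channel 16% toward 128:
  R: 0 + 20.48 = 20.48 → 20
  G: 255 + 0.16×(128−255) = 255 − 20.32 = 234.68 → 235
  B: 0 + 20.48 = 20.48 → 20
rgb(20, 235, 20) = #14EB14.

#14EB14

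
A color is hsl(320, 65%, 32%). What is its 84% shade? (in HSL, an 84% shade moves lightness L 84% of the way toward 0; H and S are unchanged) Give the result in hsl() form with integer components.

hsl(320, 65%, 5%)

L moves 84% from 32 toward 0: 32 − 26.88 = 5.12 → 5.
H and S are unchanged.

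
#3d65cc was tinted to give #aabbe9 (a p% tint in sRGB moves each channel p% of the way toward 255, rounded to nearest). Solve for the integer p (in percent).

56%

#3d65cc is rgb(61, 101, 204); #aabbe9 is rgb(170, 187, 233).
On the R channel (widest range): 170 ≈ 61 + (p/100)(255 − 61), so p ≈ 100×(170 − 61)/(255 − 61) = 10900/194 = 56.19.
p = 56 reproduces all three channels after rounding.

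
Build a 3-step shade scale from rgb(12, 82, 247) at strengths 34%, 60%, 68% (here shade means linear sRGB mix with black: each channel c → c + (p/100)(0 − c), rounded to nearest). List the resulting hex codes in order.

34%: (12 − 4.08 = 7.92→8, 82 − 27.88 = 54.12→54, 247 − 83.98 = 163.02→163) → #0836a3
60%: (12 − 7.2 = 4.8→5, 82 − 49.2 = 32.8→33, 247 − 148.2 = 98.8→99) → #052163
68%: (12 − 8.16 = 3.84→4, 82 − 55.76 = 26.24→26, 247 − 167.96 = 79.04→79) → #041a4f

#0836a3, #052163, #041a4f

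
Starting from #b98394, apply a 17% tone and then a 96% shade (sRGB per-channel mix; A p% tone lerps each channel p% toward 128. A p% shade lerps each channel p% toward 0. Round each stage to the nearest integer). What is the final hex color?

#070506

#b98394 is rgb(185, 131, 148).
Per channel, c → c + 0.17(128 − c):
  R: 185 + 0.17×(128−185) = 185 − 9.69 = 175.31 → 175
  G: 131 + 0.17×(128−131) = 131 − 0.51 = 130.49 → 130
  B: 148 − 3.4 = 144.6 → 145
After the tone: rgb(175, 130, 145) = #af8291.
Per channel, c → c + 0.96(0 − c):
  R: 175 + 0.96×(0−175) = 175 − 168 = 7 → 7
  G: 130 − 124.8 = 5.2 → 5
  B: 145 + 0.96×(0−145) = 145 − 139.2 = 5.8 → 6
rgb(7, 5, 6) = #070506.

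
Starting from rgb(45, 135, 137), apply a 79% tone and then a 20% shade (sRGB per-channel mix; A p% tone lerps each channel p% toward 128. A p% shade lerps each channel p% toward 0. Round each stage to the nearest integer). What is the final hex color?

Lerp each channel 79% toward 128:
  R: 45 + 65.57 = 110.57 → 111
  G: 135 + 0.79×(128−135) = 135 − 5.53 = 129.47 → 129
  B: 137 − 7.11 = 129.89 → 130
After the tone: rgb(111, 129, 130) = #6f8182.
A 20% shade moves each channel 20% toward 0:
  R: 111 + 0.2×(0−111) = 111 − 22.2 = 88.8 → 89
  G: 129 − 25.8 = 103.2 → 103
  B: 130 + 0.2×(0−130) = 130 − 26 = 104 → 104
rgb(89, 103, 104) = #596768.

#596768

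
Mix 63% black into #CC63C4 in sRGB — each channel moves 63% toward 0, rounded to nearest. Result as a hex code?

#CC63C4 is rgb(204, 99, 196).
Per channel, c → c + 0.63(0 − c):
  R: 204 − 128.52 = 75.48 → 75
  G: 99 − 62.37 = 36.63 → 37
  B: 196 − 123.48 = 72.52 → 73
rgb(75, 37, 73) = #4B2549.

#4B2549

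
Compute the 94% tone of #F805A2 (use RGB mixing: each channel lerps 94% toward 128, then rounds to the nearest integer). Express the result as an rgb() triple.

rgb(135, 121, 130)

#F805A2 is rgb(248, 5, 162).
Lerp each channel 94% toward 128:
  R: 248 − 112.8 = 135.2 → 135
  G: 5 + 115.62 = 120.62 → 121
  B: 162 + 0.94×(128−162) = 162 − 31.96 = 130.04 → 130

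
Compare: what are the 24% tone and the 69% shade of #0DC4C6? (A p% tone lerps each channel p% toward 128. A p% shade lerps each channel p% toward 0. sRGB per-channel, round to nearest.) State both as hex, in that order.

#29B4B5, #043D3D

#0DC4C6 is rgb(13, 196, 198).
24% tone:
  R: 13 + 27.6 = 40.6 → 41
  G: 196 + 0.24×(128−196) = 196 − 16.32 = 179.68 → 180
  B: 198 − 16.8 = 181.2 → 181
  → #29B4B5
69% shade:
  R: 13 − 8.97 = 4.03 → 4
  G: 196 + 0.69×(0−196) = 196 − 135.24 = 60.76 → 61
  B: 198 + 0.69×(0−198) = 198 − 136.62 = 61.38 → 61
  → #043D3D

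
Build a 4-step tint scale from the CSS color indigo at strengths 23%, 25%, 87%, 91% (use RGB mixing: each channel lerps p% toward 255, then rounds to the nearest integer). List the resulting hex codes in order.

#743b9f, #7840a1, #e8deef, #efe8f4

CSS indigo is rgb(75, 0, 130).
23%: (75 + 41.4 = 116.4→116, 0 + 58.65 = 58.65→59, 130 + 28.75 = 158.75→159) → #743b9f
25%: (75 + 45 = 120→120, 0 + 63.75 = 63.75→64, 130 + 31.25 = 161.25→161) → #7840a1
87%: (75 + 156.6 = 231.6→232, 0 + 221.85 = 221.85→222, 130 + 108.75 = 238.75→239) → #e8deef
91%: (75 + 163.8 = 238.8→239, 0 + 232.05 = 232.05→232, 130 + 113.75 = 243.75→244) → #efe8f4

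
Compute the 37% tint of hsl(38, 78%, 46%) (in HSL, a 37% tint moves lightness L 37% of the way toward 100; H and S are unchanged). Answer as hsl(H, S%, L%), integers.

hsl(38, 78%, 66%)

L moves 37% from 46 toward 100: 46 + 19.98 = 65.98 → 66.
H and S are unchanged.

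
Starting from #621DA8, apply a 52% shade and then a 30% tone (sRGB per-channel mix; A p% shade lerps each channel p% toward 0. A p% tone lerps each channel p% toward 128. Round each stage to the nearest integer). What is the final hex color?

#47305F

#621DA8 is rgb(98, 29, 168).
Lerp each channel 52% toward 0:
  R: 98 − 50.96 = 47.04 → 47
  G: 29 − 15.08 = 13.92 → 14
  B: 168 − 87.36 = 80.64 → 81
After the shade: rgb(47, 14, 81) = #2F0E51.
Per channel, c → c + 0.3(128 − c):
  R: 47 + 0.3×(128−47) = 47 + 24.3 = 71.3 → 71
  G: 14 + 0.3×(128−14) = 14 + 34.2 = 48.2 → 48
  B: 81 + 14.1 = 95.1 → 95
rgb(71, 48, 95) = #47305F.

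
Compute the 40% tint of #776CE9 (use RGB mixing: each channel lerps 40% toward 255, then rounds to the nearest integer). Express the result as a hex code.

#ADA7F2

#776CE9 is rgb(119, 108, 233).
A 40% tint moves each channel 40% toward 255:
  R: 119 + 0.4×(255−119) = 119 + 54.4 = 173.4 → 173
  G: 108 + 58.8 = 166.8 → 167
  B: 233 + 0.4×(255−233) = 233 + 8.8 = 241.8 → 242
rgb(173, 167, 242) = #ADA7F2.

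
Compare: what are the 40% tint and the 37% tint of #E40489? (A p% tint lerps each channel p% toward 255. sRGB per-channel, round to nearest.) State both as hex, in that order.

#E40489 is rgb(228, 4, 137).
40% tint:
  R: 228 + 10.8 = 238.8 → 239
  G: 4 + 0.4×(255−4) = 4 + 100.4 = 104.4 → 104
  B: 137 + 0.4×(255−137) = 137 + 47.2 = 184.2 → 184
  → #EF68B8
37% tint:
  R: 228 + 9.99 = 237.99 → 238
  G: 4 + 92.87 = 96.87 → 97
  B: 137 + 0.37×(255−137) = 137 + 43.66 = 180.66 → 181
  → #EE61B5

#EF68B8, #EE61B5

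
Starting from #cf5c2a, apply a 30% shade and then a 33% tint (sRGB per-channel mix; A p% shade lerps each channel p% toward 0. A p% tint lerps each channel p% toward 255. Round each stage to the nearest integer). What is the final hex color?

#b57f68

#cf5c2a is rgb(207, 92, 42).
Per channel, c → c + 0.3(0 − c):
  R: 207 + 0.3×(0−207) = 207 − 62.1 = 144.9 → 145
  G: 92 + 0.3×(0−92) = 92 − 27.6 = 64.4 → 64
  B: 42 − 12.6 = 29.4 → 29
After the shade: rgb(145, 64, 29) = #91401d.
Per channel, c → c + 0.33(255 − c):
  R: 145 + 36.3 = 181.3 → 181
  G: 64 + 0.33×(255−64) = 64 + 63.03 = 127.03 → 127
  B: 29 + 0.33×(255−29) = 29 + 74.58 = 103.58 → 104
rgb(181, 127, 104) = #b57f68.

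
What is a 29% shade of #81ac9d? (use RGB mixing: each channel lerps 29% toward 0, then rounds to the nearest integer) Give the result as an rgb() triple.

rgb(92, 122, 111)

#81ac9d is rgb(129, 172, 157).
Lerp each channel 29% toward 0:
  R: 129 − 37.41 = 91.59 → 92
  G: 172 − 49.88 = 122.12 → 122
  B: 157 − 45.53 = 111.47 → 111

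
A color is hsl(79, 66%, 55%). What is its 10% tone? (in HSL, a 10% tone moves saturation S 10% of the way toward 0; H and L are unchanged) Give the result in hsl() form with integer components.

hsl(79, 59%, 55%)

S moves 10% from 66 toward 0: 66 − 6.6 = 59.4 → 59.
H and L are unchanged.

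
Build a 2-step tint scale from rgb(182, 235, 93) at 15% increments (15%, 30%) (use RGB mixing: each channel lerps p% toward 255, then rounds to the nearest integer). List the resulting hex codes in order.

#C1EE75, #CCF18E

15%: (182 + 10.95 = 192.95→193, 235 + 3 = 238→238, 93 + 24.3 = 117.3→117) → #C1EE75
30%: (182 + 21.9 = 203.9→204, 235 + 6 = 241→241, 93 + 48.6 = 141.6→142) → #CCF18E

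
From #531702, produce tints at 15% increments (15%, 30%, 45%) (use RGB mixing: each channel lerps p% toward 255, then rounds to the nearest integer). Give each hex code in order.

#531702 is rgb(83, 23, 2).
15%: (83 + 25.8 = 108.8→109, 23 + 34.8 = 57.8→58, 2 + 37.95 = 39.95→40) → #6d3a28
30%: (83 + 51.6 = 134.6→135, 23 + 69.6 = 92.6→93, 2 + 75.9 = 77.9→78) → #875d4e
45%: (83 + 77.4 = 160.4→160, 23 + 104.4 = 127.4→127, 2 + 113.85 = 115.85→116) → #a07f74

#6d3a28, #875d4e, #a07f74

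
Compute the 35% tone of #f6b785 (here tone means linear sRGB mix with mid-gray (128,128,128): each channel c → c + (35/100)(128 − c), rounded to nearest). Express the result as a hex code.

#f6b785 is rgb(246, 183, 133).
A 35% tone moves each channel 35% toward 128:
  R: 246 − 41.3 = 204.7 → 205
  G: 183 + 0.35×(128−183) = 183 − 19.25 = 163.75 → 164
  B: 133 − 1.75 = 131.25 → 131
rgb(205, 164, 131) = #cda483.

#cda483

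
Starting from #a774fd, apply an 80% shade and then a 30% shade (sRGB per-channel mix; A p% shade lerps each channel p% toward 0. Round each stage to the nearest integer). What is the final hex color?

#171024

#a774fd is rgb(167, 116, 253).
Per channel, c → c + 0.8(0 − c):
  R: 167 − 133.6 = 33.4 → 33
  G: 116 + 0.8×(0−116) = 116 − 92.8 = 23.2 → 23
  B: 253 + 0.8×(0−253) = 253 − 202.4 = 50.6 → 51
After the shade: rgb(33, 23, 51) = #211733.
A 30% shade moves each channel 30% toward 0:
  R: 33 − 9.9 = 23.1 → 23
  G: 23 + 0.3×(0−23) = 23 − 6.9 = 16.1 → 16
  B: 51 − 15.3 = 35.7 → 36
rgb(23, 16, 36) = #171024.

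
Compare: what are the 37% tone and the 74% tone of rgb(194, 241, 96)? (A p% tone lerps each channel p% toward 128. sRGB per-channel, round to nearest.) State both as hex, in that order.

#aac76c, #919d78

37% tone:
  R: 194 − 24.42 = 169.58 → 170
  G: 241 + 0.37×(128−241) = 241 − 41.81 = 199.19 → 199
  B: 96 + 11.84 = 107.84 → 108
  → #aac76c
74% tone:
  R: 194 + 0.74×(128−194) = 194 − 48.84 = 145.16 → 145
  G: 241 − 83.62 = 157.38 → 157
  B: 96 + 0.74×(128−96) = 96 + 23.68 = 119.68 → 120
  → #919d78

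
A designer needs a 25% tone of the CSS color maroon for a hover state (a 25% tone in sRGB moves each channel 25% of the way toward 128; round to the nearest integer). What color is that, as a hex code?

CSS maroon is rgb(128, 0, 0).
A 25% tone moves each channel 25% toward 128:
  R: 128 + 0 = 128 → 128
  G: 0 + 32 = 32 → 32
  B: 0 + 0.25×(128−0) = 0 + 32 = 32 → 32
rgb(128, 32, 32) = #802020.

#802020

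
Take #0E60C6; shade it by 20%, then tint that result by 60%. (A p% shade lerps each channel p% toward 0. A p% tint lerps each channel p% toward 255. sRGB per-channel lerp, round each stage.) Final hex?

#0E60C6 is rgb(14, 96, 198).
A 20% shade moves each channel 20% toward 0:
  R: 14 − 2.8 = 11.2 → 11
  G: 96 − 19.2 = 76.8 → 77
  B: 198 + 0.2×(0−198) = 198 − 39.6 = 158.4 → 158
After the shade: rgb(11, 77, 158) = #0B4D9E.
A 60% tint moves each channel 60% toward 255:
  R: 11 + 146.4 = 157.4 → 157
  G: 77 + 0.6×(255−77) = 77 + 106.8 = 183.8 → 184
  B: 158 + 0.6×(255−158) = 158 + 58.2 = 216.2 → 216
rgb(157, 184, 216) = #9DB8D8.

#9DB8D8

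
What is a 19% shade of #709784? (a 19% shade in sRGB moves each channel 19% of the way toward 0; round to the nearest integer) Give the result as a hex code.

#709784 is rgb(112, 151, 132).
Lerp each channel 19% toward 0:
  R: 112 + 0.19×(0−112) = 112 − 21.28 = 90.72 → 91
  G: 151 + 0.19×(0−151) = 151 − 28.69 = 122.31 → 122
  B: 132 + 0.19×(0−132) = 132 − 25.08 = 106.92 → 107
rgb(91, 122, 107) = #5b7a6b.

#5b7a6b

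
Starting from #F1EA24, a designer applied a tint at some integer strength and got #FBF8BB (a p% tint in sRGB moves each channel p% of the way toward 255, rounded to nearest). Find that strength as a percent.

#F1EA24 is rgb(241, 234, 36); #FBF8BB is rgb(251, 248, 187).
On the B channel (widest range): 187 ≈ 36 + (p/100)(255 − 36), so p ≈ 100×(187 − 36)/(255 − 36) = 15100/219 = 68.95.
p = 69 reproduces all three channels after rounding.

69%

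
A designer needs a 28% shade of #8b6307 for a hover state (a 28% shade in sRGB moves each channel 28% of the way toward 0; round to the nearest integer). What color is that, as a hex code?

#644705

#8b6307 is rgb(139, 99, 7).
A 28% shade moves each channel 28% toward 0:
  R: 139 − 38.92 = 100.08 → 100
  G: 99 − 27.72 = 71.28 → 71
  B: 7 + 0.28×(0−7) = 7 − 1.96 = 5.04 → 5
rgb(100, 71, 5) = #644705.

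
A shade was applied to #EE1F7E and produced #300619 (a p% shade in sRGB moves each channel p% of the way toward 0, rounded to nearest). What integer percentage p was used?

80%

#EE1F7E is rgb(238, 31, 126); #300619 is rgb(48, 6, 25).
On the R channel (widest range): 48 ≈ 238 + (p/100)(0 − 238), so p ≈ 100×(48 − 238)/(0 − 238) = -19000/-238 = 79.83.
p = 80 reproduces all three channels after rounding.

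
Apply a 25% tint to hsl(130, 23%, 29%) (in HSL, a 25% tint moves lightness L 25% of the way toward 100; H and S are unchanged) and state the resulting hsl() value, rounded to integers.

hsl(130, 23%, 47%)

L moves 25% from 29 toward 100: 29 + 17.75 = 46.75 → 47.
H and S are unchanged.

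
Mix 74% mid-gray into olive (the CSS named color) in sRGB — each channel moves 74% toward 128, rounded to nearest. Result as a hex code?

#80805f

CSS olive is rgb(128, 128, 0).
Per channel, c → c + 0.74(128 − c):
  R: 128 + 0 = 128 → 128
  G: 128 + 0.74×(128−128) = 128 + 0 = 128 → 128
  B: 0 + 0.74×(128−0) = 0 + 94.72 = 94.72 → 95
rgb(128, 128, 95) = #80805f.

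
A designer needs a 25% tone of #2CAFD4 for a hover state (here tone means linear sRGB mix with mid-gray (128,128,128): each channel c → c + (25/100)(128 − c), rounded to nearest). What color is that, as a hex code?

#2CAFD4 is rgb(44, 175, 212).
Per channel, c → c + 0.25(128 − c):
  R: 44 + 21 = 65 → 65
  G: 175 − 11.75 = 163.25 → 163
  B: 212 − 21 = 191 → 191
rgb(65, 163, 191) = #41A3BF.

#41A3BF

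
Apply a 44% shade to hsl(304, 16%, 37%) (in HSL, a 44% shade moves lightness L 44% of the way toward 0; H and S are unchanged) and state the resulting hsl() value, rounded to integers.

L moves 44% from 37 toward 0: 37 − 16.28 = 20.72 → 21.
H and S are unchanged.

hsl(304, 16%, 21%)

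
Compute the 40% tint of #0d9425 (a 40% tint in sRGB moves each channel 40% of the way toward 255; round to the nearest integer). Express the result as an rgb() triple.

rgb(110, 191, 124)

#0d9425 is rgb(13, 148, 37).
Lerp each channel 40% toward 255:
  R: 13 + 0.4×(255−13) = 13 + 96.8 = 109.8 → 110
  G: 148 + 42.8 = 190.8 → 191
  B: 37 + 87.2 = 124.2 → 124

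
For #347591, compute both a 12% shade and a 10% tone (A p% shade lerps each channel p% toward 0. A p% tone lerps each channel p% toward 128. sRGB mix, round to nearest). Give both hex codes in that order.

#2e6780, #3c768f

#347591 is rgb(52, 117, 145).
12% shade:
  R: 52 − 6.24 = 45.76 → 46
  G: 117 + 0.12×(0−117) = 117 − 14.04 = 102.96 → 103
  B: 145 + 0.12×(0−145) = 145 − 17.4 = 127.6 → 128
  → #2e6780
10% tone:
  R: 52 + 0.1×(128−52) = 52 + 7.6 = 59.6 → 60
  G: 117 + 0.1×(128−117) = 117 + 1.1 = 118.1 → 118
  B: 145 − 1.7 = 143.3 → 143
  → #3c768f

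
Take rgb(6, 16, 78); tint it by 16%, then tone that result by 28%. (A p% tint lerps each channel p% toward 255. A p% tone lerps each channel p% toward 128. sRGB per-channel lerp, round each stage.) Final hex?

Lerp each channel 16% toward 255:
  R: 6 + 39.84 = 45.84 → 46
  G: 16 + 38.24 = 54.24 → 54
  B: 78 + 28.32 = 106.32 → 106
After the tint: rgb(46, 54, 106) = #2E366A.
Lerp each channel 28% toward 128:
  R: 46 + 0.28×(128−46) = 46 + 22.96 = 68.96 → 69
  G: 54 + 0.28×(128−54) = 54 + 20.72 = 74.72 → 75
  B: 106 + 6.16 = 112.16 → 112
rgb(69, 75, 112) = #454B70.

#454B70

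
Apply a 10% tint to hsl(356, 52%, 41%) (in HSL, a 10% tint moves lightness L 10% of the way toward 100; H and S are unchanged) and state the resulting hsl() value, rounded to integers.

L moves 10% from 41 toward 100: 41 + 5.9 = 46.9 → 47.
H and S are unchanged.

hsl(356, 52%, 47%)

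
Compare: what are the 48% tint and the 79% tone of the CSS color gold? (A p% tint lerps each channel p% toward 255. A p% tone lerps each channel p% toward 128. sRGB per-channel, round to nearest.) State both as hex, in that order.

#FFEA7A, #9B9265

CSS gold is rgb(255, 215, 0).
48% tint:
  R: 255 + 0.48×(255−255) = 255 + 0 = 255 → 255
  G: 215 + 19.2 = 234.2 → 234
  B: 0 + 122.4 = 122.4 → 122
  → #FFEA7A
79% tone:
  R: 255 + 0.79×(128−255) = 255 − 100.33 = 154.67 → 155
  G: 215 + 0.79×(128−215) = 215 − 68.73 = 146.27 → 146
  B: 0 + 0.79×(128−0) = 0 + 101.12 = 101.12 → 101
  → #9B9265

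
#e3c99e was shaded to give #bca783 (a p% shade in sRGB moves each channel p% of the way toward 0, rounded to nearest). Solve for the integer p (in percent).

#e3c99e is rgb(227, 201, 158); #bca783 is rgb(188, 167, 131).
On the R channel (widest range): 188 ≈ 227 + (p/100)(0 − 227), so p ≈ 100×(188 − 227)/(0 − 227) = -3900/-227 = 17.18.
p = 17 reproduces all three channels after rounding.

17%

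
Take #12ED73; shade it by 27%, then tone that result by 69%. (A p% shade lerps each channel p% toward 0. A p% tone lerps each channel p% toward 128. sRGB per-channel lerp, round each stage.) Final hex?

#5C8E72

#12ED73 is rgb(18, 237, 115).
Per channel, c → c + 0.27(0 − c):
  R: 18 − 4.86 = 13.14 → 13
  G: 237 + 0.27×(0−237) = 237 − 63.99 = 173.01 → 173
  B: 115 + 0.27×(0−115) = 115 − 31.05 = 83.95 → 84
After the shade: rgb(13, 173, 84) = #0DAD54.
Per channel, c → c + 0.69(128 − c):
  R: 13 + 79.35 = 92.35 → 92
  G: 173 − 31.05 = 141.95 → 142
  B: 84 + 0.69×(128−84) = 84 + 30.36 = 114.36 → 114
rgb(92, 142, 114) = #5C8E72.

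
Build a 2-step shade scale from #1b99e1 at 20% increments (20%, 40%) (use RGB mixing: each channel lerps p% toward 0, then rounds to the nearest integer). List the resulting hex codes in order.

#167ab4, #105c87

#1b99e1 is rgb(27, 153, 225).
20%: (27 − 5.4 = 21.6→22, 153 − 30.6 = 122.4→122, 225 − 45 = 180→180) → #167ab4
40%: (27 − 10.8 = 16.2→16, 153 − 61.2 = 91.8→92, 225 − 90 = 135→135) → #105c87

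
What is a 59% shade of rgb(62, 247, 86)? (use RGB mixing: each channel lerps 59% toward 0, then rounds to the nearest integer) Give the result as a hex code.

#196523

Lerp each channel 59% toward 0:
  R: 62 + 0.59×(0−62) = 62 − 36.58 = 25.42 → 25
  G: 247 − 145.73 = 101.27 → 101
  B: 86 + 0.59×(0−86) = 86 − 50.74 = 35.26 → 35
rgb(25, 101, 35) = #196523.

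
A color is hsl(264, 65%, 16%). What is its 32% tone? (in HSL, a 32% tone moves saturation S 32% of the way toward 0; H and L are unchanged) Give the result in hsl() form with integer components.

hsl(264, 44%, 16%)

S moves 32% from 65 toward 0: 65 − 20.8 = 44.2 → 44.
H and L are unchanged.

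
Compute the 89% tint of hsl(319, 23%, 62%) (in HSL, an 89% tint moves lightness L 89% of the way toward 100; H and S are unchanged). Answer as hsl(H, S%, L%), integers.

L moves 89% from 62 toward 100: 62 + 33.82 = 95.82 → 96.
H and S are unchanged.

hsl(319, 23%, 96%)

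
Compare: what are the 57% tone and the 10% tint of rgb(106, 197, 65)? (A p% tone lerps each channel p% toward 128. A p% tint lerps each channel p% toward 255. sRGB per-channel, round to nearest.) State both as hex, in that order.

57% tone:
  R: 106 + 0.57×(128−106) = 106 + 12.54 = 118.54 → 119
  G: 197 + 0.57×(128−197) = 197 − 39.33 = 157.67 → 158
  B: 65 + 0.57×(128−65) = 65 + 35.91 = 100.91 → 101
  → #779E65
10% tint:
  R: 106 + 14.9 = 120.9 → 121
  G: 197 + 5.8 = 202.8 → 203
  B: 65 + 19 = 84 → 84
  → #79CB54

#779E65, #79CB54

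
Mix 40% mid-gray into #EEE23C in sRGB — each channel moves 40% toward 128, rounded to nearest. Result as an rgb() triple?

#EEE23C is rgb(238, 226, 60).
Lerp each channel 40% toward 128:
  R: 238 + 0.4×(128−238) = 238 − 44 = 194 → 194
  G: 226 + 0.4×(128−226) = 226 − 39.2 = 186.8 → 187
  B: 60 + 0.4×(128−60) = 60 + 27.2 = 87.2 → 87

rgb(194, 187, 87)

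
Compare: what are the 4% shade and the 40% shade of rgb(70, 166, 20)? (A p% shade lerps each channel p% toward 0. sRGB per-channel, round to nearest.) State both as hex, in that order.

#439F13, #2A640C

4% shade:
  R: 70 − 2.8 = 67.2 → 67
  G: 166 + 0.04×(0−166) = 166 − 6.64 = 159.36 → 159
  B: 20 − 0.8 = 19.2 → 19
  → #439F13
40% shade:
  R: 70 − 28 = 42 → 42
  G: 166 + 0.4×(0−166) = 166 − 66.4 = 99.6 → 100
  B: 20 − 8 = 12 → 12
  → #2A640C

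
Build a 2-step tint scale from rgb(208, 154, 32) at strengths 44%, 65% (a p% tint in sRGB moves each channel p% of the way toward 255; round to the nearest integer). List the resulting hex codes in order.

#e5c682, #efdcb1

44%: (208 + 20.68 = 228.68→229, 154 + 44.44 = 198.44→198, 32 + 98.12 = 130.12→130) → #e5c682
65%: (208 + 30.55 = 238.55→239, 154 + 65.65 = 219.65→220, 32 + 144.95 = 176.95→177) → #efdcb1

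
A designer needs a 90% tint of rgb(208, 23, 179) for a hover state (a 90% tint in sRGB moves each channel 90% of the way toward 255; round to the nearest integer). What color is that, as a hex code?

Per channel, c → c + 0.9(255 − c):
  R: 208 + 0.9×(255−208) = 208 + 42.3 = 250.3 → 250
  G: 23 + 0.9×(255−23) = 23 + 208.8 = 231.8 → 232
  B: 179 + 68.4 = 247.4 → 247
rgb(250, 232, 247) = #fae8f7.

#fae8f7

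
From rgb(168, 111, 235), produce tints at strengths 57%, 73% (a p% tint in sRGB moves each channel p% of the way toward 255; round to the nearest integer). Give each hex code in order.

#dac1f6, #e8d8fa

57%: (168 + 49.59 = 217.59→218, 111 + 82.08 = 193.08→193, 235 + 11.4 = 246.4→246) → #dac1f6
73%: (168 + 63.51 = 231.51→232, 111 + 105.12 = 216.12→216, 235 + 14.6 = 249.6→250) → #e8d8fa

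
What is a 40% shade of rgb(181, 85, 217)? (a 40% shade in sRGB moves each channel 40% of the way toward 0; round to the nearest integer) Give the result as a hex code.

A 40% shade moves each channel 40% toward 0:
  R: 181 + 0.4×(0−181) = 181 − 72.4 = 108.6 → 109
  G: 85 + 0.4×(0−85) = 85 − 34 = 51 → 51
  B: 217 + 0.4×(0−217) = 217 − 86.8 = 130.2 → 130
rgb(109, 51, 130) = #6D3382.

#6D3382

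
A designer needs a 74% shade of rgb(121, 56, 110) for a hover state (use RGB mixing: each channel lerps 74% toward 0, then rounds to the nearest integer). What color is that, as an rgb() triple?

rgb(31, 15, 29)

A 74% shade moves each channel 74% toward 0:
  R: 121 − 89.54 = 31.46 → 31
  G: 56 − 41.44 = 14.56 → 15
  B: 110 + 0.74×(0−110) = 110 − 81.4 = 28.6 → 29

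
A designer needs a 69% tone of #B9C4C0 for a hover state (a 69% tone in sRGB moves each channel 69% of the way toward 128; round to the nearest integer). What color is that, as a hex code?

#B9C4C0 is rgb(185, 196, 192).
Per channel, c → c + 0.69(128 − c):
  R: 185 − 39.33 = 145.67 → 146
  G: 196 − 46.92 = 149.08 → 149
  B: 192 + 0.69×(128−192) = 192 − 44.16 = 147.84 → 148
rgb(146, 149, 148) = #929594.

#929594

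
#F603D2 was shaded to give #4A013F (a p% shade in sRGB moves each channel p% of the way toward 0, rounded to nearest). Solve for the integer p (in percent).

70%

#F603D2 is rgb(246, 3, 210); #4A013F is rgb(74, 1, 63).
On the R channel (widest range): 74 ≈ 246 + (p/100)(0 − 246), so p ≈ 100×(74 − 246)/(0 − 246) = -17200/-246 = 69.92.
p = 70 reproduces all three channels after rounding.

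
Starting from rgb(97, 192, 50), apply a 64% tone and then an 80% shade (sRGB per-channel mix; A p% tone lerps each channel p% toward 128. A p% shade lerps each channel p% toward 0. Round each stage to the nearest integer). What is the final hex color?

#171e14

Lerp each channel 64% toward 128:
  R: 97 + 0.64×(128−97) = 97 + 19.84 = 116.84 → 117
  G: 192 − 40.96 = 151.04 → 151
  B: 50 + 49.92 = 99.92 → 100
After the tone: rgb(117, 151, 100) = #759764.
An 80% shade moves each channel 80% toward 0:
  R: 117 + 0.8×(0−117) = 117 − 93.6 = 23.4 → 23
  G: 151 + 0.8×(0−151) = 151 − 120.8 = 30.2 → 30
  B: 100 − 80 = 20 → 20
rgb(23, 30, 20) = #171e14.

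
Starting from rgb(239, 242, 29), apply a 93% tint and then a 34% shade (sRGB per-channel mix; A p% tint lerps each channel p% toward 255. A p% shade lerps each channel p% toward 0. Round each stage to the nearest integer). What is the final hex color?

#A8A89E

Per channel, c → c + 0.93(255 − c):
  R: 239 + 14.88 = 253.88 → 254
  G: 242 + 0.93×(255−242) = 242 + 12.09 = 254.09 → 254
  B: 29 + 0.93×(255−29) = 29 + 210.18 = 239.18 → 239
After the tint: rgb(254, 254, 239) = #FEFEEF.
Lerp each channel 34% toward 0:
  R: 254 − 86.36 = 167.64 → 168
  G: 254 − 86.36 = 167.64 → 168
  B: 239 + 0.34×(0−239) = 239 − 81.26 = 157.74 → 158
rgb(168, 168, 158) = #A8A89E.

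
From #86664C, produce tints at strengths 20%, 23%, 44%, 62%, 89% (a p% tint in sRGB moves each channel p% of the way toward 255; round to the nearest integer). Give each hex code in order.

#86664C is rgb(134, 102, 76).
20%: (134 + 24.2 = 158.2→158, 102 + 30.6 = 132.6→133, 76 + 35.8 = 111.8→112) → #9E8570
23%: (134 + 27.83 = 161.83→162, 102 + 35.19 = 137.19→137, 76 + 41.17 = 117.17→117) → #A28975
44%: (134 + 53.24 = 187.24→187, 102 + 67.32 = 169.32→169, 76 + 78.76 = 154.76→155) → #BBA99B
62%: (134 + 75.02 = 209.02→209, 102 + 94.86 = 196.86→197, 76 + 110.98 = 186.98→187) → #D1C5BB
89%: (134 + 107.69 = 241.69→242, 102 + 136.17 = 238.17→238, 76 + 159.31 = 235.31→235) → #F2EEEB

#9E8570, #A28975, #BBA99B, #D1C5BB, #F2EEEB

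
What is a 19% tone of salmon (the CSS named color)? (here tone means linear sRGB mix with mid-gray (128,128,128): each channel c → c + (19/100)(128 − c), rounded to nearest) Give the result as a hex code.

#e38075

CSS salmon is rgb(250, 128, 114).
Lerp each channel 19% toward 128:
  R: 250 + 0.19×(128−250) = 250 − 23.18 = 226.82 → 227
  G: 128 + 0 = 128 → 128
  B: 114 + 0.19×(128−114) = 114 + 2.66 = 116.66 → 117
rgb(227, 128, 117) = #e38075.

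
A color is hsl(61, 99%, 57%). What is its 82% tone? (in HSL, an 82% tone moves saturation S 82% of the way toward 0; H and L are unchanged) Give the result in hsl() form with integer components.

hsl(61, 18%, 57%)

S moves 82% from 99 toward 0: 99 − 81.18 = 17.82 → 18.
H and L are unchanged.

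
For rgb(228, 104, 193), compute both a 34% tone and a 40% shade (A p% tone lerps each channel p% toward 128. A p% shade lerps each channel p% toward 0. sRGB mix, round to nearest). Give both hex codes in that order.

34% tone:
  R: 228 + 0.34×(128−228) = 228 − 34 = 194 → 194
  G: 104 + 0.34×(128−104) = 104 + 8.16 = 112.16 → 112
  B: 193 + 0.34×(128−193) = 193 − 22.1 = 170.9 → 171
  → #c270ab
40% shade:
  R: 228 − 91.2 = 136.8 → 137
  G: 104 + 0.4×(0−104) = 104 − 41.6 = 62.4 → 62
  B: 193 − 77.2 = 115.8 → 116
  → #893e74

#c270ab, #893e74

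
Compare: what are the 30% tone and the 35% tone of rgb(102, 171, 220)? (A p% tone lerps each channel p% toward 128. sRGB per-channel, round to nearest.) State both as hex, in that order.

30% tone:
  R: 102 + 0.3×(128−102) = 102 + 7.8 = 109.8 → 110
  G: 171 + 0.3×(128−171) = 171 − 12.9 = 158.1 → 158
  B: 220 + 0.3×(128−220) = 220 − 27.6 = 192.4 → 192
  → #6E9EC0
35% tone:
  R: 102 + 9.1 = 111.1 → 111
  G: 171 + 0.35×(128−171) = 171 − 15.05 = 155.95 → 156
  B: 220 + 0.35×(128−220) = 220 − 32.2 = 187.8 → 188
  → #6F9CBC

#6E9EC0, #6F9CBC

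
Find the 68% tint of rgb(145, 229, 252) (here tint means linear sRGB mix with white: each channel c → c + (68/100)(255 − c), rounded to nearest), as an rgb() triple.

A 68% tint moves each channel 68% toward 255:
  R: 145 + 0.68×(255−145) = 145 + 74.8 = 219.8 → 220
  G: 229 + 0.68×(255−229) = 229 + 17.68 = 246.68 → 247
  B: 252 + 0.68×(255−252) = 252 + 2.04 = 254.04 → 254

rgb(220, 247, 254)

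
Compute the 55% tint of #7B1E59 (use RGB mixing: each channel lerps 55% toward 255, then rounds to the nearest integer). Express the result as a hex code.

#7B1E59 is rgb(123, 30, 89).
Per channel, c → c + 0.55(255 − c):
  R: 123 + 72.6 = 195.6 → 196
  G: 30 + 0.55×(255−30) = 30 + 123.75 = 153.75 → 154
  B: 89 + 0.55×(255−89) = 89 + 91.3 = 180.3 → 180
rgb(196, 154, 180) = #C49AB4.

#C49AB4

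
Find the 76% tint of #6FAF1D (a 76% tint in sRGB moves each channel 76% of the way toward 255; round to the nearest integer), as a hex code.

#6FAF1D is rgb(111, 175, 29).
Per channel, c → c + 0.76(255 − c):
  R: 111 + 109.44 = 220.44 → 220
  G: 175 + 0.76×(255−175) = 175 + 60.8 = 235.8 → 236
  B: 29 + 171.76 = 200.76 → 201
rgb(220, 236, 201) = #DCECC9.

#DCECC9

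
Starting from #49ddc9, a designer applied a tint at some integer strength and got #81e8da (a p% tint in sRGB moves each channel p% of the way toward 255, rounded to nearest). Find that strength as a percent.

#49ddc9 is rgb(73, 221, 201); #81e8da is rgb(129, 232, 218).
On the R channel (widest range): 129 ≈ 73 + (p/100)(255 − 73), so p ≈ 100×(129 − 73)/(255 − 73) = 5600/182 = 30.77.
p = 31 reproduces all three channels after rounding.

31%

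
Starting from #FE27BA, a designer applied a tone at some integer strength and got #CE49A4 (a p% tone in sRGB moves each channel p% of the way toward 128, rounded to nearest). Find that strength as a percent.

38%

#FE27BA is rgb(254, 39, 186); #CE49A4 is rgb(206, 73, 164).
On the R channel (widest range): 206 ≈ 254 + (p/100)(128 − 254), so p ≈ 100×(206 − 254)/(128 − 254) = -4800/-126 = 38.10.
p = 38 reproduces all three channels after rounding.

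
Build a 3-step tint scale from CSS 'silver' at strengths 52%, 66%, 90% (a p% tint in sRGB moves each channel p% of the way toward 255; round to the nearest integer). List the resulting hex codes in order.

CSS silver is rgb(192, 192, 192).
52%: (192 + 32.76 = 224.76→225, 192 + 32.76 = 224.76→225, 192 + 32.76 = 224.76→225) → #e1e1e1
66%: (192 + 41.58 = 233.58→234, 192 + 41.58 = 233.58→234, 192 + 41.58 = 233.58→234) → #eaeaea
90%: (192 + 56.7 = 248.7→249, 192 + 56.7 = 248.7→249, 192 + 56.7 = 248.7→249) → #f9f9f9

#e1e1e1, #eaeaea, #f9f9f9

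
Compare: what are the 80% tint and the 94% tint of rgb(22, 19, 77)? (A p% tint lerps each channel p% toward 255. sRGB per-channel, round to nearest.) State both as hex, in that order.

#D0D0DB, #F1F1F4

80% tint:
  R: 22 + 186.4 = 208.4 → 208
  G: 19 + 0.8×(255−19) = 19 + 188.8 = 207.8 → 208
  B: 77 + 0.8×(255−77) = 77 + 142.4 = 219.4 → 219
  → #D0D0DB
94% tint:
  R: 22 + 219.02 = 241.02 → 241
  G: 19 + 221.84 = 240.84 → 241
  B: 77 + 167.32 = 244.32 → 244
  → #F1F1F4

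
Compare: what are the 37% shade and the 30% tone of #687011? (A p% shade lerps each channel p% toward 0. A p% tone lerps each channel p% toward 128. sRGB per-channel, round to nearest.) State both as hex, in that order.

#687011 is rgb(104, 112, 17).
37% shade:
  R: 104 − 38.48 = 65.52 → 66
  G: 112 + 0.37×(0−112) = 112 − 41.44 = 70.56 → 71
  B: 17 − 6.29 = 10.71 → 11
  → #42470b
30% tone:
  R: 104 + 7.2 = 111.2 → 111
  G: 112 + 0.3×(128−112) = 112 + 4.8 = 116.8 → 117
  B: 17 + 0.3×(128−17) = 17 + 33.3 = 50.3 → 50
  → #6f7532

#42470b, #6f7532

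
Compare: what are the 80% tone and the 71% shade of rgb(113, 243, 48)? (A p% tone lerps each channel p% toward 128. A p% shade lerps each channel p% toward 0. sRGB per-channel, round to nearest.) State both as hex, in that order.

80% tone:
  R: 113 + 12 = 125 → 125
  G: 243 − 92 = 151 → 151
  B: 48 + 0.8×(128−48) = 48 + 64 = 112 → 112
  → #7D9770
71% shade:
  R: 113 + 0.71×(0−113) = 113 − 80.23 = 32.77 → 33
  G: 243 + 0.71×(0−243) = 243 − 172.53 = 70.47 → 70
  B: 48 + 0.71×(0−48) = 48 − 34.08 = 13.92 → 14
  → #21460E

#7D9770, #21460E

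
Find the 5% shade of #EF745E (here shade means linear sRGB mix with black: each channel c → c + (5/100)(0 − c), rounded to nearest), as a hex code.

#E36E59

#EF745E is rgb(239, 116, 94).
Lerp each channel 5% toward 0:
  R: 239 + 0.05×(0−239) = 239 − 11.95 = 227.05 → 227
  G: 116 + 0.05×(0−116) = 116 − 5.8 = 110.2 → 110
  B: 94 − 4.7 = 89.3 → 89
rgb(227, 110, 89) = #E36E59.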